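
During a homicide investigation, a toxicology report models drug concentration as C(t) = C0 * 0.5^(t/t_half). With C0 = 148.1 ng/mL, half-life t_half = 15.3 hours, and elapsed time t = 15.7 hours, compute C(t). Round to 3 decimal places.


Drug concentration decay:
Number of half-lives = t / t_half = 15.7 / 15.3 = 1.026144
Decay factor = 0.5^1.026144 = 0.49102078
C(t) = 148.1 * 0.49102078 = 72.720 ng/mL

72.720


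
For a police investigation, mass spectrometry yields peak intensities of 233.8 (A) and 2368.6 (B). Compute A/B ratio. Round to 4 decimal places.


Spectral peak ratio:
Peak A = 233.8 counts
Peak B = 2368.6 counts
Ratio = 233.8 / 2368.6 = 0.0987

0.0987


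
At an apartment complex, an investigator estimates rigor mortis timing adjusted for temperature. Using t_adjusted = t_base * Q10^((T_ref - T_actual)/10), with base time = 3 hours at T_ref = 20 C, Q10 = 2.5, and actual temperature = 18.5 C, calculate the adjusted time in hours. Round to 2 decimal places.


Rigor mortis time adjustment:
Exponent = (T_ref - T_actual) / 10 = (20 - 18.5) / 10 = 0.15
Q10 factor = 2.5^0.15 = 1.14734
t_adjusted = 3 * 1.14734 = 3.44 hours

3.44


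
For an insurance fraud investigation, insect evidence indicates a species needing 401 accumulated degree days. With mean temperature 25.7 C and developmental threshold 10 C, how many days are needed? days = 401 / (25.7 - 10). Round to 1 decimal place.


Insect development time:
Effective temperature = avg_temp - T_base = 25.7 - 10 = 15.7 C
Days = ADD / effective_temp = 401 / 15.7 = 25.5 days

25.5


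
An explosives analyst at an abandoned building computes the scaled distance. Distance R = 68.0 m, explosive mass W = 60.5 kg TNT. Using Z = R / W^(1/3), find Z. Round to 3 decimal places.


Scaled distance calculation:
W^(1/3) = 60.5^(1/3) = 3.925712
Z = R / W^(1/3) = 68.0 / 3.925712
Z = 17.322 m/kg^(1/3)

17.322


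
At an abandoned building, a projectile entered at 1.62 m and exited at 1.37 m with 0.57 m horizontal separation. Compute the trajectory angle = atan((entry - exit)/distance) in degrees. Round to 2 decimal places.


Bullet trajectory angle:
Height difference = 1.62 - 1.37 = 0.25 m
angle = atan(0.25 / 0.57)
angle = atan(0.438596)
angle = 23.68 degrees

23.68


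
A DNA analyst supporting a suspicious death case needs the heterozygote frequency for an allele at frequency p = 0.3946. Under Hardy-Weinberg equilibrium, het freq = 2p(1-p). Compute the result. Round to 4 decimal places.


Hardy-Weinberg heterozygote frequency:
q = 1 - p = 1 - 0.3946 = 0.6054
2pq = 2 * 0.3946 * 0.6054 = 0.4778

0.4778


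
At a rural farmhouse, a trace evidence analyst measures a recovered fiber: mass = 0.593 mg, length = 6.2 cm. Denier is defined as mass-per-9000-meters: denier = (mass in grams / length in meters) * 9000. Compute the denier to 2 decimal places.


Denier calculation:
Mass in grams = 0.593 mg / 1000 = 0.000593 g
Length in meters = 6.2 cm / 100 = 0.062 m
Linear density = mass / length = 0.000593 / 0.062 = 0.00956452 g/m
Denier = (g/m) * 9000 = 0.00956452 * 9000 = 86.08

86.08


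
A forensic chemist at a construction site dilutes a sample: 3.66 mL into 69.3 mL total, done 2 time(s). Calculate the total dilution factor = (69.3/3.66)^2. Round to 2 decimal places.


Dilution factor calculation:
Single dilution = V_total / V_sample = 69.3 / 3.66 ≈ 18.934426
Number of dilutions = 2
Total DF = (69.3 / 3.66)^2 (full precision, rounded at the end) = 358.51

358.51


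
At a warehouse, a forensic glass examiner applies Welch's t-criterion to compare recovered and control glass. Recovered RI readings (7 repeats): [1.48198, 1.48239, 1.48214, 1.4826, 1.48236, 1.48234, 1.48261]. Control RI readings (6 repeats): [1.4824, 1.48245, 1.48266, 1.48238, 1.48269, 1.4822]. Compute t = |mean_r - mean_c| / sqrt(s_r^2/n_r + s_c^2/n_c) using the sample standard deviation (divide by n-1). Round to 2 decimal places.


Welch's t-criterion for glass RI comparison:
Recovered mean = sum / n_r = 10.37642 / 7 = 1.4823457
Control mean = sum / n_c = 8.89478 / 6 = 1.4824633
Recovered sample variance s_r^2 = 5.21286e-08
Control sample variance s_c^2 = 3.41067e-08
Welch SE (unpooled) = sqrt(s_r^2/n_r + s_c^2/n_c) = sqrt(7.44694e-09 + 5.68444e-09) = sqrt(1.31314e-08) = 0.000114592
|mean_r - mean_c| = 0.000117619
t = 0.000117619 / 0.000114592 = 1.03

1.03


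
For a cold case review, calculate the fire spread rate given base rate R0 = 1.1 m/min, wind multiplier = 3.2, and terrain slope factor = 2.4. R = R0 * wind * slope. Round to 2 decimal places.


Fire spread rate calculation:
R = R0 * wind_factor * slope_factor
= 1.1 * 3.2 * 2.4
= 3.52 * 2.4
= 8.45 m/min

8.45


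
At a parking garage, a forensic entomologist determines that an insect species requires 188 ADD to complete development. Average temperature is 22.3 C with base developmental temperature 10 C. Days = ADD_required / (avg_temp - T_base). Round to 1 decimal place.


Insect development time:
Effective temperature = avg_temp - T_base = 22.3 - 10 = 12.3 C
Days = ADD / effective_temp = 188 / 12.3 = 15.3 days

15.3


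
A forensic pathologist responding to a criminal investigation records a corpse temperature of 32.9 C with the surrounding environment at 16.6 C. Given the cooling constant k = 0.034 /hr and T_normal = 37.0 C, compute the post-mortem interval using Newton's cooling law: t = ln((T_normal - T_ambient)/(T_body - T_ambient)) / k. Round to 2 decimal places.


Using Newton's law of cooling:
t = ln((T_normal - T_ambient) / (T_body - T_ambient)) / k
T_normal - T_ambient = 20.4
T_body - T_ambient = 16.3
Ratio = 1.251534
ln(ratio) = 0.22437
t = 0.22437 / 0.034 = 6.60 hours

6.60


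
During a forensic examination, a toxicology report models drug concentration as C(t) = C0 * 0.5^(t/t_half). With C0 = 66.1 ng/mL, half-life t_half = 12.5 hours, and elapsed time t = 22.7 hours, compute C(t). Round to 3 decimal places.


Drug concentration decay:
Number of half-lives = t / t_half = 22.7 / 12.5 = 1.816
Decay factor = 0.5^1.816 = 0.28400732
C(t) = 66.1 * 0.28400732 = 18.773 ng/mL

18.773


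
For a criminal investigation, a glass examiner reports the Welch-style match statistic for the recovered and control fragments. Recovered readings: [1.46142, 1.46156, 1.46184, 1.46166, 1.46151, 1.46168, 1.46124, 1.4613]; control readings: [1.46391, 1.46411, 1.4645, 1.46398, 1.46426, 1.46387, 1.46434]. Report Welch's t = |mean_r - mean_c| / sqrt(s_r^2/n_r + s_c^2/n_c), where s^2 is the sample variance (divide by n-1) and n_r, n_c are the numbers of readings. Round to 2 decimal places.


Welch's t-criterion for glass RI comparison:
Recovered mean = sum / n_r = 11.69221 / 8 = 1.4615262
Control mean = sum / n_c = 10.24897 / 7 = 1.4641386
Recovered sample variance s_r^2 = 4.08268e-08
Control sample variance s_c^2 = 5.60476e-08
Welch SE (unpooled) = sqrt(s_r^2/n_r + s_c^2/n_c) = sqrt(5.10335e-09 + 8.0068e-09) = sqrt(1.31101e-08) = 0.000114499
|mean_r - mean_c| = 0.00261232
t = 0.00261232 / 0.000114499 = 22.82

22.82


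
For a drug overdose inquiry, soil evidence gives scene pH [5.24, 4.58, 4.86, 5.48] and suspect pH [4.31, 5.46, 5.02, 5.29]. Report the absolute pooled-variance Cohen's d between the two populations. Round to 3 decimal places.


Pooled-variance Cohen's d for soil pH comparison:
Scene mean = 20.16 / 4 = 5.04
Suspect mean = 20.08 / 4 = 5.02
Scene sample variance s_s^2 = 0.1592
Suspect sample variance s_c^2 = 0.256867
Pooled variance = ((n_s-1)*s_s^2 + (n_c-1)*s_c^2) / (n_s + n_c - 2) = 0.208033
Pooled SD = sqrt(0.208033) = 0.456106
Mean difference = 0.02
|d| = |0.02| / 0.456106 = 0.044

0.044


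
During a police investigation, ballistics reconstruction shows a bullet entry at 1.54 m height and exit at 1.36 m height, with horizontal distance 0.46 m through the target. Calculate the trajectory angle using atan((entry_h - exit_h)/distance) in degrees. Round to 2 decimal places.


Bullet trajectory angle:
Height difference = 1.54 - 1.36 = 0.18 m
angle = atan(0.18 / 0.46)
angle = atan(0.391304)
angle = 21.37 degrees

21.37


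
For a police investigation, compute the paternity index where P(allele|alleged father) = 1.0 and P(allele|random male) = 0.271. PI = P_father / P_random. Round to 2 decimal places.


Paternity Index calculation:
PI = P(allele|father) / P(allele|random)
PI = 1.0 / 0.271
PI = 3.69

3.69


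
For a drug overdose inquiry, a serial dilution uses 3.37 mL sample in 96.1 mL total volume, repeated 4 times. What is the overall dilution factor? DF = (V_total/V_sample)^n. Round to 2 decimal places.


Dilution factor calculation:
Single dilution = V_total / V_sample = 96.1 / 3.37 ≈ 28.51632
Number of dilutions = 4
Total DF = (96.1 / 3.37)^4 (full precision, rounded at the end) = 661262.58

661262.58


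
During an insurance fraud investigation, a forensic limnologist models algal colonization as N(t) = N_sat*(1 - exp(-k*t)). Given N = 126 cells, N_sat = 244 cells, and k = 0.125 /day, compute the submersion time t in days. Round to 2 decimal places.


PMSI from diatom colonization curve:
N / N_sat = 126 / 244 = 0.516393
1 - N/N_sat = 0.483607
ln(1 - N/N_sat) = -0.726483
t = -ln(1 - N/N_sat) / k = -(-0.726483) / 0.125 = 5.81 days

5.81


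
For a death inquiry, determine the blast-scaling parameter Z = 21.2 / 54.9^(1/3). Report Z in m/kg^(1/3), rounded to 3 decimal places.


Scaled distance calculation:
W^(1/3) = 54.9^(1/3) = 3.800646
Z = R / W^(1/3) = 21.2 / 3.800646
Z = 5.578 m/kg^(1/3)

5.578


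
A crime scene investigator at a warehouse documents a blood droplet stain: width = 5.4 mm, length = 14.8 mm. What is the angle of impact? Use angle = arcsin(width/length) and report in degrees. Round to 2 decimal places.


Blood spatter impact angle calculation:
width / length = 5.4 / 14.8 = 0.364865
angle = arcsin(0.364865)
angle = 21.40 degrees

21.40


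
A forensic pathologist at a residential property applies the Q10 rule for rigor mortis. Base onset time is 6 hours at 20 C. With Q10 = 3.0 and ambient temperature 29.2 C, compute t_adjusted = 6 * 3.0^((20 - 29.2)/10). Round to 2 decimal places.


Rigor mortis time adjustment:
Exponent = (T_ref - T_actual) / 10 = (20 - 29.2) / 10 = -0.92
Q10 factor = 3.0^-0.92 = 0.36396
t_adjusted = 6 * 0.36396 = 2.18 hours

2.18


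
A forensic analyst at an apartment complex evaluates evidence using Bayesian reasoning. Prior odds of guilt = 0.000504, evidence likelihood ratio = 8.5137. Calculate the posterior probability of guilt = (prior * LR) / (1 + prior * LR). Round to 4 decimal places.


Bayesian evidence evaluation:
Posterior odds = prior_odds * LR = 0.000504 * 8.5137 = 0.004290905
Posterior probability = posterior_odds / (1 + posterior_odds)
= 0.004290905 / (1 + 0.004290905)
= 0.004290905 / 1.004290905
= 0.0043

0.0043


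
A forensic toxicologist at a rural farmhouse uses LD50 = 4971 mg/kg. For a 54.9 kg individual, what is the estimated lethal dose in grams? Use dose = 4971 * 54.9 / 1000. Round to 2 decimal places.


Lethal dose calculation:
Lethal dose = LD50 * body_weight / 1000
= 4971 * 54.9 / 1000
= 272907.9 / 1000
= 272.91 g

272.91


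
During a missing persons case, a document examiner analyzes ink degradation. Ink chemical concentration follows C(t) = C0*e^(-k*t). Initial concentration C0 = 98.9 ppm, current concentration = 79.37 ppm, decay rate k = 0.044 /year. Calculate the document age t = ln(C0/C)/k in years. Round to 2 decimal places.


Document age estimation:
C0/C = 98.9 / 79.37 = 1.246063
ln(C0/C) = 0.219989
t = 0.219989 / 0.044 = 5.00 years

5.00


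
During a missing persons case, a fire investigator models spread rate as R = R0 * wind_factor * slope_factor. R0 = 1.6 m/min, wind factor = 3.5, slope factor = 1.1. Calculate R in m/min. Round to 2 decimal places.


Fire spread rate calculation:
R = R0 * wind_factor * slope_factor
= 1.6 * 3.5 * 1.1
= 5.6 * 1.1
= 6.16 m/min

6.16


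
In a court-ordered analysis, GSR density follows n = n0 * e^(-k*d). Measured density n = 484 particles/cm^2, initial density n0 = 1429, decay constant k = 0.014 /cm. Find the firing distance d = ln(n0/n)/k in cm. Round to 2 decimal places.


GSR distance calculation:
n0/n = 1429 / 484 = 2.952479
ln(n0/n) = 1.082645
d = 1.082645 / 0.014 = 77.33 cm

77.33


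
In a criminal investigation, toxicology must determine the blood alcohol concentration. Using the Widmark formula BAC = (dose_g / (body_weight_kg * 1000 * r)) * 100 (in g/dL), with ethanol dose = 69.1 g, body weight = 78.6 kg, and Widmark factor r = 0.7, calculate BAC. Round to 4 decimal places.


Applying the Widmark formula:
BAC = (dose_g / (body_wt * 1000 * r)) * 100
Denominator = 78.6 * 1000 * 0.7 = 55020
BAC = (69.1 / 55020) * 100
BAC = 0.1256 g/dL

0.1256


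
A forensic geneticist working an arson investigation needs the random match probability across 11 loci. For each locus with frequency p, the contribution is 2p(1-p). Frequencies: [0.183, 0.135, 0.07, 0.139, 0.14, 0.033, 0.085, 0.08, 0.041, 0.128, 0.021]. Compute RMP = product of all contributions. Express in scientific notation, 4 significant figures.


Computing RMP for 11 loci:
Locus 1: 2 * 0.183 * 0.817 = 0.299022
Locus 2: 2 * 0.135 * 0.865 = 0.23355
Locus 3: 2 * 0.07 * 0.93 = 0.1302
Locus 4: 2 * 0.139 * 0.861 = 0.239358
Locus 5: 2 * 0.14 * 0.86 = 0.2408
Locus 6: 2 * 0.033 * 0.967 = 0.063822
Locus 7: 2 * 0.085 * 0.915 = 0.15555
Locus 8: 2 * 0.08 * 0.92 = 0.1472
Locus 9: 2 * 0.041 * 0.959 = 0.078638
Locus 10: 2 * 0.128 * 0.872 = 0.223232
Locus 11: 2 * 0.021 * 0.979 = 0.041118
RMP = 5.528e-10

5.528e-10


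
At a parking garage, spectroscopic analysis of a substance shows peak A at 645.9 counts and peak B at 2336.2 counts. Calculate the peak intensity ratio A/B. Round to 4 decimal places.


Spectral peak ratio:
Peak A = 645.9 counts
Peak B = 2336.2 counts
Ratio = 645.9 / 2336.2 = 0.2765

0.2765


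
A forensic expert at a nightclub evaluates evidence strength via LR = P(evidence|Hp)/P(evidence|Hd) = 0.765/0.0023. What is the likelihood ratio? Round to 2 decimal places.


Likelihood ratio calculation:
LR = P(E|Hp) / P(E|Hd)
LR = 0.765 / 0.0023
LR = 332.61

332.61


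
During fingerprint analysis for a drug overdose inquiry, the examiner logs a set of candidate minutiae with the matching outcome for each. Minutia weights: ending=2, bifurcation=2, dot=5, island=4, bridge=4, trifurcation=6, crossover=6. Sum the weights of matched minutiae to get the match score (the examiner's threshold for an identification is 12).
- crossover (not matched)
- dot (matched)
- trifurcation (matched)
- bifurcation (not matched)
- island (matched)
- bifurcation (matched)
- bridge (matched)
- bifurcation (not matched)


Weighted minutiae match score:
  crossover: not matched, +0
  dot: matched, +5 (running total 5)
  trifurcation: matched, +6 (running total 11)
  bifurcation: not matched, +0
  island: matched, +4 (running total 15)
  bifurcation: matched, +2 (running total 17)
  bridge: matched, +4 (running total 21)
  bifurcation: not matched, +0
Total score = 21
Threshold = 12; verdict = identification

21


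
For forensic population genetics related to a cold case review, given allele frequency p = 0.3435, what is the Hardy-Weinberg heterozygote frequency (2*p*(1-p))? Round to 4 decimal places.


Hardy-Weinberg heterozygote frequency:
q = 1 - p = 1 - 0.3435 = 0.6565
2pq = 2 * 0.3435 * 0.6565 = 0.4510

0.4510


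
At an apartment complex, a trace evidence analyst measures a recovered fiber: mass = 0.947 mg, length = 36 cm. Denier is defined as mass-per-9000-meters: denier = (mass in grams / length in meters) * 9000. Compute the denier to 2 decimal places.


Denier calculation:
Mass in grams = 0.947 mg / 1000 = 0.000947 g
Length in meters = 36 cm / 100 = 0.36 m
Linear density = mass / length = 0.000947 / 0.36 = 0.00263056 g/m
Denier = (g/m) * 9000 = 0.00263056 * 9000 = 23.68

23.68


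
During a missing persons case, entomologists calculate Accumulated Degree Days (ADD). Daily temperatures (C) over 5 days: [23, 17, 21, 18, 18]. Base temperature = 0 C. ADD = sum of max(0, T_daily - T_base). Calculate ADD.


Computing ADD day by day:
Day 1: max(0, 23 - 0) = 23
Day 2: max(0, 17 - 0) = 17
Day 3: max(0, 21 - 0) = 21
Day 4: max(0, 18 - 0) = 18
Day 5: max(0, 18 - 0) = 18
Total ADD = 97

97


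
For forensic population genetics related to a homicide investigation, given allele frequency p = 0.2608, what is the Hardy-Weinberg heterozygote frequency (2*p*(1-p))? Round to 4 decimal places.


Hardy-Weinberg heterozygote frequency:
q = 1 - p = 1 - 0.2608 = 0.7392
2pq = 2 * 0.2608 * 0.7392 = 0.3856

0.3856


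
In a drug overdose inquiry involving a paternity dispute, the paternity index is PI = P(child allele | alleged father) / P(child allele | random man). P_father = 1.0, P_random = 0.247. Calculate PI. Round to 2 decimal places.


Paternity Index calculation:
PI = P(allele|father) / P(allele|random)
PI = 1.0 / 0.247
PI = 4.05

4.05


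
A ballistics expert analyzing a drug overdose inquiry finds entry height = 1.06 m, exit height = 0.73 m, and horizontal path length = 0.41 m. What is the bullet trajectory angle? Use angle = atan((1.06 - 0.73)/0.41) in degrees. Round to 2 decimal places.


Bullet trajectory angle:
Height difference = 1.06 - 0.73 = 0.33 m
angle = atan(0.33 / 0.41)
angle = atan(0.804878)
angle = 38.83 degrees

38.83


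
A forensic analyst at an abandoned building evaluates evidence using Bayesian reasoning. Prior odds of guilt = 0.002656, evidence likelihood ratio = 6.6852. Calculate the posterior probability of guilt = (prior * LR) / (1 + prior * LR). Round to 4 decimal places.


Bayesian evidence evaluation:
Posterior odds = prior_odds * LR = 0.002656 * 6.6852 = 0.01775589
Posterior probability = posterior_odds / (1 + posterior_odds)
= 0.01775589 / (1 + 0.01775589)
= 0.01775589 / 1.01775589
= 0.0174

0.0174


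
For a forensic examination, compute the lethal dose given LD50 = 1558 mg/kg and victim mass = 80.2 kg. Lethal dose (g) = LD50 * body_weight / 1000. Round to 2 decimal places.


Lethal dose calculation:
Lethal dose = LD50 * body_weight / 1000
= 1558 * 80.2 / 1000
= 124951.6 / 1000
= 124.95 g

124.95


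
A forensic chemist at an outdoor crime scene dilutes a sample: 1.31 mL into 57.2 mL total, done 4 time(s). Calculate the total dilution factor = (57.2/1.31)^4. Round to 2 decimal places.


Dilution factor calculation:
Single dilution = V_total / V_sample = 57.2 / 1.31 ≈ 43.664122
Number of dilutions = 4
Total DF = (57.2 / 1.31)^4 (full precision, rounded at the end) = 3634954.11

3634954.11


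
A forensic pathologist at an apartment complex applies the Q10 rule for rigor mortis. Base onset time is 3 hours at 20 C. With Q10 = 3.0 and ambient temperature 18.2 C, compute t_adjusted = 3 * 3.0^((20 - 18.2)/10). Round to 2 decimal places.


Rigor mortis time adjustment:
Exponent = (T_ref - T_actual) / 10 = (20 - 18.2) / 10 = 0.18
Q10 factor = 3.0^0.18 = 1.21866
t_adjusted = 3 * 1.21866 = 3.66 hours

3.66


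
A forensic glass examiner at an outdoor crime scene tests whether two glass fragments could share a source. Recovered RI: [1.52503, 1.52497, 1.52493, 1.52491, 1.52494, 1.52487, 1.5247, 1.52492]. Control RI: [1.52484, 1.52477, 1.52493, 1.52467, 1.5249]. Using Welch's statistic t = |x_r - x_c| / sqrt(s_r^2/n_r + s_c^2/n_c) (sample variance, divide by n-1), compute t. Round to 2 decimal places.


Welch's t-criterion for glass RI comparison:
Recovered mean = sum / n_r = 12.19927 / 8 = 1.5249088
Control mean = sum / n_c = 7.62411 / 5 = 1.524822
Recovered sample variance s_r^2 = 9.29821e-09
Control sample variance s_c^2 = 1.097e-08
Welch SE (unpooled) = sqrt(s_r^2/n_r + s_c^2/n_c) = sqrt(1.16228e-09 + 2.194e-09) = sqrt(3.35628e-09) = 5.79334e-05
|mean_r - mean_c| = 8.675e-05
t = 8.675e-05 / 5.79334e-05 = 1.50

1.50


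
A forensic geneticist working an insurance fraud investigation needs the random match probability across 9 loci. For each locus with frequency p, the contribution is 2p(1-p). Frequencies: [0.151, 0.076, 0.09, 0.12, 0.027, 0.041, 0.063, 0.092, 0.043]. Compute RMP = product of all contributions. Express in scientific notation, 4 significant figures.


Computing RMP for 9 loci:
Locus 1: 2 * 0.151 * 0.849 = 0.256398
Locus 2: 2 * 0.076 * 0.924 = 0.140448
Locus 3: 2 * 0.09 * 0.91 = 0.1638
Locus 4: 2 * 0.12 * 0.88 = 0.2112
Locus 5: 2 * 0.027 * 0.973 = 0.052542
Locus 6: 2 * 0.041 * 0.959 = 0.078638
Locus 7: 2 * 0.063 * 0.937 = 0.118062
Locus 8: 2 * 0.092 * 0.908 = 0.167072
Locus 9: 2 * 0.043 * 0.957 = 0.082302
RMP = 8.356e-09

8.356e-09


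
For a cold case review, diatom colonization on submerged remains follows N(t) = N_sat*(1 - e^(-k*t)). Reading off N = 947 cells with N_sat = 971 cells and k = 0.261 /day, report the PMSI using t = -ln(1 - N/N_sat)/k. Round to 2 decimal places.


PMSI from diatom colonization curve:
N / N_sat = 947 / 971 = 0.975283
1 - N/N_sat = 0.024717
ln(1 - N/N_sat) = -3.700264
t = -ln(1 - N/N_sat) / k = -(-3.700264) / 0.261 = 14.18 days

14.18


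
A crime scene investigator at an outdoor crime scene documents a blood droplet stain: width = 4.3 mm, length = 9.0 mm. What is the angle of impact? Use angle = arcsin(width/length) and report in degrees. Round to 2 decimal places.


Blood spatter impact angle calculation:
width / length = 4.3 / 9.0 = 0.477778
angle = arcsin(0.477778)
angle = 28.54 degrees

28.54


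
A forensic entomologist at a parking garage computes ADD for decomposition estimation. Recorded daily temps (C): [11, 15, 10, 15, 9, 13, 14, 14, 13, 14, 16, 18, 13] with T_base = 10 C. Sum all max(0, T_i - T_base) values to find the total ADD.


Computing ADD day by day:
Day 1: max(0, 11 - 10) = 1
Day 2: max(0, 15 - 10) = 5
Day 3: max(0, 10 - 10) = 0
Day 4: max(0, 15 - 10) = 5
Day 5: max(0, 9 - 10) = 0
Day 6: max(0, 13 - 10) = 3
Day 7: max(0, 14 - 10) = 4
Day 8: max(0, 14 - 10) = 4
Day 9: max(0, 13 - 10) = 3
Day 10: max(0, 14 - 10) = 4
Day 11: max(0, 16 - 10) = 6
Day 12: max(0, 18 - 10) = 8
Day 13: max(0, 13 - 10) = 3
Total ADD = 46

46


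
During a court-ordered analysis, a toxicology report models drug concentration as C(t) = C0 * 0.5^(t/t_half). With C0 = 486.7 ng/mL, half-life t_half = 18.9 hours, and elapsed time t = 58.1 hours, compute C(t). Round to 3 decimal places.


Drug concentration decay:
Number of half-lives = t / t_half = 58.1 / 18.9 = 3.074074
Decay factor = 0.5^3.074074 = 0.11874396
C(t) = 486.7 * 0.11874396 = 57.793 ng/mL

57.793


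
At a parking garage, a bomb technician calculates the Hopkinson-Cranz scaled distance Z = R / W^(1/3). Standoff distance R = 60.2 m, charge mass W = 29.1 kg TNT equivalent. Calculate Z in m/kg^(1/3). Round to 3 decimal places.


Scaled distance calculation:
W^(1/3) = 29.1^(1/3) = 3.075844
Z = R / W^(1/3) = 60.2 / 3.075844
Z = 19.572 m/kg^(1/3)

19.572


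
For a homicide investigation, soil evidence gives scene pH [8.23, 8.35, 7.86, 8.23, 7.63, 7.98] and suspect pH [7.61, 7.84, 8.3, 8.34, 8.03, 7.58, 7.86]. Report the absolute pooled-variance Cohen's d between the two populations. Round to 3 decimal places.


Pooled-variance Cohen's d for soil pH comparison:
Scene mean = 48.28 / 6 = 8.046667
Suspect mean = 55.56 / 7 = 7.937143
Scene sample variance s_s^2 = 0.074427
Suspect sample variance s_c^2 = 0.09209
Pooled variance = ((n_s-1)*s_s^2 + (n_c-1)*s_c^2) / (n_s + n_c - 2) = 0.084061
Pooled SD = sqrt(0.084061) = 0.289933
Mean difference = 0.109524
|d| = |0.109524| / 0.289933 = 0.378

0.378


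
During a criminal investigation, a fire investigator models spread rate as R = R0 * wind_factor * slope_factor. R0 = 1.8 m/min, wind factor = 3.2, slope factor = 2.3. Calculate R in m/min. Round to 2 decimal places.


Fire spread rate calculation:
R = R0 * wind_factor * slope_factor
= 1.8 * 3.2 * 2.3
= 5.76 * 2.3
= 13.25 m/min

13.25


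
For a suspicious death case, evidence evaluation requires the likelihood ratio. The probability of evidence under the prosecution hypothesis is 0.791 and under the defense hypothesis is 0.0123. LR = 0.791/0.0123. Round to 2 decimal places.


Likelihood ratio calculation:
LR = P(E|Hp) / P(E|Hd)
LR = 0.791 / 0.0123
LR = 64.31

64.31


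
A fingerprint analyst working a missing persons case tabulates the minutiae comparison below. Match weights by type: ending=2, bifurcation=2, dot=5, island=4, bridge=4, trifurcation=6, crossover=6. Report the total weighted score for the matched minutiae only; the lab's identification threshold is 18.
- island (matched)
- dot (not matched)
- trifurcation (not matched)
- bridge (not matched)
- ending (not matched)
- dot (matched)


Weighted minutiae match score:
  island: matched, +4 (running total 4)
  dot: not matched, +0
  trifurcation: not matched, +0
  bridge: not matched, +0
  ending: not matched, +0
  dot: matched, +5 (running total 9)
Total score = 9
Threshold = 18; verdict = inconclusive

9


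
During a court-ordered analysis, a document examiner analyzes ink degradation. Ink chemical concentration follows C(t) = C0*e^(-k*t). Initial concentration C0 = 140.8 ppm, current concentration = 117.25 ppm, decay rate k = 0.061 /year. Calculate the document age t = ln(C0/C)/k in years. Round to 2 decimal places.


Document age estimation:
C0/C = 140.8 / 117.25 = 1.200853
ln(C0/C) = 0.183032
t = 0.183032 / 0.061 = 3.00 years

3.00


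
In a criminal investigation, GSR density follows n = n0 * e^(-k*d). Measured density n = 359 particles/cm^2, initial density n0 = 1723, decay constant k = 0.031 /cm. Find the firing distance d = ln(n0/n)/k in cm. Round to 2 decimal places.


GSR distance calculation:
n0/n = 1723 / 359 = 4.799443
ln(n0/n) = 1.5685
d = 1.5685 / 0.031 = 50.60 cm

50.60


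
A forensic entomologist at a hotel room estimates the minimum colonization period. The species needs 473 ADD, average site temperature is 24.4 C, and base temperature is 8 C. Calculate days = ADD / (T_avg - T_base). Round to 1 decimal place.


Insect development time:
Effective temperature = avg_temp - T_base = 24.4 - 8 = 16.4 C
Days = ADD / effective_temp = 473 / 16.4 = 28.8 days

28.8


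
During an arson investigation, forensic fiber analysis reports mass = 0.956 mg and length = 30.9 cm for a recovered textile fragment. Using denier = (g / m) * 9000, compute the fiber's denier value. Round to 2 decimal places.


Denier calculation:
Mass in grams = 0.956 mg / 1000 = 0.000956 g
Length in meters = 30.9 cm / 100 = 0.309 m
Linear density = mass / length = 0.000956 / 0.309 = 0.00309385 g/m
Denier = (g/m) * 9000 = 0.00309385 * 9000 = 27.84

27.84


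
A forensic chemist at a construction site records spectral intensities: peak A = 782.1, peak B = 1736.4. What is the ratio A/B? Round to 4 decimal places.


Spectral peak ratio:
Peak A = 782.1 counts
Peak B = 1736.4 counts
Ratio = 782.1 / 1736.4 = 0.4504

0.4504


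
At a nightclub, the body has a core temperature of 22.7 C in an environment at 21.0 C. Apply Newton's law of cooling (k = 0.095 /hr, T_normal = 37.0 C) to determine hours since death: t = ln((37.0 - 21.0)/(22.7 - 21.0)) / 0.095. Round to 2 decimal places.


Using Newton's law of cooling:
t = ln((T_normal - T_ambient) / (T_body - T_ambient)) / k
T_normal - T_ambient = 16.0
T_body - T_ambient = 1.7
Ratio = 9.411765
ln(ratio) = 2.241961
t = 2.241961 / 0.095 = 23.60 hours

23.60


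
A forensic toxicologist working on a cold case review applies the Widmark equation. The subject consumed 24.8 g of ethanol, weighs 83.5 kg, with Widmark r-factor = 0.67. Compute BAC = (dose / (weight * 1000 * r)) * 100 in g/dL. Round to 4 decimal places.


Applying the Widmark formula:
BAC = (dose_g / (body_wt * 1000 * r)) * 100
Denominator = 83.5 * 1000 * 0.67 = 55945
BAC = (24.8 / 55945) * 100
BAC = 0.0443 g/dL

0.0443


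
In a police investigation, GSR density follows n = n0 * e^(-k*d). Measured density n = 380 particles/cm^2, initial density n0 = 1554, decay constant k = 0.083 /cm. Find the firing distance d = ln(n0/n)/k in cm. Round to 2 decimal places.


GSR distance calculation:
n0/n = 1554 / 380 = 4.089474
ln(n0/n) = 1.408416
d = 1.408416 / 0.083 = 16.97 cm

16.97


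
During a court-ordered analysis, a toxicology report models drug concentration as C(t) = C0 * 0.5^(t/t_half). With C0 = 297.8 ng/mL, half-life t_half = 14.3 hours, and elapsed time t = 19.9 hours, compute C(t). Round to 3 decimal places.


Drug concentration decay:
Number of half-lives = t / t_half = 19.9 / 14.3 = 1.391608
Decay factor = 0.5^1.391608 = 0.38113975
C(t) = 297.8 * 0.38113975 = 113.503 ng/mL

113.503


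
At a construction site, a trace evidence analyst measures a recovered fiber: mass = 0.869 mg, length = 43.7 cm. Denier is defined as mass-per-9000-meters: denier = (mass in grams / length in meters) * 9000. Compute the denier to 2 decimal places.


Denier calculation:
Mass in grams = 0.869 mg / 1000 = 0.000869 g
Length in meters = 43.7 cm / 100 = 0.437 m
Linear density = mass / length = 0.000869 / 0.437 = 0.00198856 g/m
Denier = (g/m) * 9000 = 0.00198856 * 9000 = 17.90

17.90


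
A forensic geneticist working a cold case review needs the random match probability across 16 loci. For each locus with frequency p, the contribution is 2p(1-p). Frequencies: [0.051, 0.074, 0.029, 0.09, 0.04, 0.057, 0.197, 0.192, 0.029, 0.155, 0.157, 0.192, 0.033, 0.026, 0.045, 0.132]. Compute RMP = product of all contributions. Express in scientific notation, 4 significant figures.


Computing RMP for 16 loci:
Locus 1: 2 * 0.051 * 0.949 = 0.096798
Locus 2: 2 * 0.074 * 0.926 = 0.137048
Locus 3: 2 * 0.029 * 0.971 = 0.056318
Locus 4: 2 * 0.09 * 0.91 = 0.1638
Locus 5: 2 * 0.04 * 0.96 = 0.0768
Locus 6: 2 * 0.057 * 0.943 = 0.107502
Locus 7: 2 * 0.197 * 0.803 = 0.316382
Locus 8: 2 * 0.192 * 0.808 = 0.310272
Locus 9: 2 * 0.029 * 0.971 = 0.056318
Locus 10: 2 * 0.155 * 0.845 = 0.26195
Locus 11: 2 * 0.157 * 0.843 = 0.264702
Locus 12: 2 * 0.192 * 0.808 = 0.310272
Locus 13: 2 * 0.033 * 0.967 = 0.063822
Locus 14: 2 * 0.026 * 0.974 = 0.050648
Locus 15: 2 * 0.045 * 0.955 = 0.08595
Locus 16: 2 * 0.132 * 0.868 = 0.229152
RMP = 7.651e-15

7.651e-15


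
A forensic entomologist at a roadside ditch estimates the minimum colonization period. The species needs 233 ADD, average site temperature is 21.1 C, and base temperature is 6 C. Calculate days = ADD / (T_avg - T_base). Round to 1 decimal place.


Insect development time:
Effective temperature = avg_temp - T_base = 21.1 - 6 = 15.1 C
Days = ADD / effective_temp = 233 / 15.1 = 15.4 days

15.4


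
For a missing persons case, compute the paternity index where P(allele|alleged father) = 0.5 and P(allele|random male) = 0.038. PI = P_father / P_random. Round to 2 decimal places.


Paternity Index calculation:
PI = P(allele|father) / P(allele|random)
PI = 0.5 / 0.038
PI = 13.16

13.16


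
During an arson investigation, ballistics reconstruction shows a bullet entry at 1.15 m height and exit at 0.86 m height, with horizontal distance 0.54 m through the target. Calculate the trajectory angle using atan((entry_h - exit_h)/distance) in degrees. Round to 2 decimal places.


Bullet trajectory angle:
Height difference = 1.15 - 0.86 = 0.29 m
angle = atan(0.29 / 0.54)
angle = atan(0.537037)
angle = 28.24 degrees

28.24


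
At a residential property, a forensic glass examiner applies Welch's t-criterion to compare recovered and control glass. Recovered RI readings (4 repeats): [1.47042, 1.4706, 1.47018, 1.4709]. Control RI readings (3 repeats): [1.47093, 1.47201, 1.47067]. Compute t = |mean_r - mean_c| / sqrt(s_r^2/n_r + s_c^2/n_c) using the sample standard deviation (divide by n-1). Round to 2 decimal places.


Welch's t-criterion for glass RI comparison:
Recovered mean = sum / n_r = 5.8821 / 4 = 1.470525
Control mean = sum / n_c = 4.41361 / 3 = 1.4712033
Recovered sample variance s_r^2 = 9.21e-08
Control sample variance s_c^2 = 5.04933e-07
Welch SE (unpooled) = sqrt(s_r^2/n_r + s_c^2/n_c) = sqrt(2.3025e-08 + 1.68311e-07) = sqrt(1.91336e-07) = 0.00043742
|mean_r - mean_c| = 0.000678333
t = 0.000678333 / 0.00043742 = 1.55

1.55


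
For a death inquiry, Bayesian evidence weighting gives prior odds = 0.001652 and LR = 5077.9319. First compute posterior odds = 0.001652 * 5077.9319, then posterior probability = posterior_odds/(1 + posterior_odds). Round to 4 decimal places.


Bayesian evidence evaluation:
Posterior odds = prior_odds * LR = 0.001652 * 5077.9319 = 8.388743
Posterior probability = posterior_odds / (1 + posterior_odds)
= 8.388743 / (1 + 8.388743)
= 8.388743 / 9.388743
= 0.8935

0.8935


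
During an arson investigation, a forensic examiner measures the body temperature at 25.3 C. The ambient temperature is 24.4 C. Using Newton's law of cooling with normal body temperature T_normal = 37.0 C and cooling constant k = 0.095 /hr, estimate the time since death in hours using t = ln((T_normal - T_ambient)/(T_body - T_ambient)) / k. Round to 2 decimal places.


Using Newton's law of cooling:
t = ln((T_normal - T_ambient) / (T_body - T_ambient)) / k
T_normal - T_ambient = 12.6
T_body - T_ambient = 0.9
Ratio = 14
ln(ratio) = 2.639057
t = 2.639057 / 0.095 = 27.78 hours

27.78


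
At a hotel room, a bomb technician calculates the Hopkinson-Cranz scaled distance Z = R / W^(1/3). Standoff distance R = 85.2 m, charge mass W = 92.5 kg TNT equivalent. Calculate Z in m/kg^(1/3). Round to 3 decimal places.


Scaled distance calculation:
W^(1/3) = 92.5^(1/3) = 4.522521
Z = R / W^(1/3) = 85.2 / 4.522521
Z = 18.839 m/kg^(1/3)

18.839


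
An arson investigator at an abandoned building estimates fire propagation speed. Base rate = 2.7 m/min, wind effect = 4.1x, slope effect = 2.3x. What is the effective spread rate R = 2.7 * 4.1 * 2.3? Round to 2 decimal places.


Fire spread rate calculation:
R = R0 * wind_factor * slope_factor
= 2.7 * 4.1 * 2.3
= 11.07 * 2.3
= 25.46 m/min

25.46


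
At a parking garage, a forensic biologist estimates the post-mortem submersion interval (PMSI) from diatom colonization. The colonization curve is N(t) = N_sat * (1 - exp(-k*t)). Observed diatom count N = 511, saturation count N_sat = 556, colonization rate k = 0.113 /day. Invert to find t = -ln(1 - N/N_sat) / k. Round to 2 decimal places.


PMSI from diatom colonization curve:
N / N_sat = 511 / 556 = 0.919065
1 - N/N_sat = 0.080935
ln(1 - N/N_sat) = -2.514109
t = -ln(1 - N/N_sat) / k = -(-2.514109) / 0.113 = 22.25 days

22.25


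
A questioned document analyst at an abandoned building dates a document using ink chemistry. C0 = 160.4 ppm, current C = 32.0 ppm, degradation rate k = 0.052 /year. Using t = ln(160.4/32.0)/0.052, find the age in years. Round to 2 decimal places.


Document age estimation:
C0/C = 160.4 / 32.0 = 5.0125
ln(C0/C) = 1.611935
t = 1.611935 / 0.052 = 31.00 years

31.00


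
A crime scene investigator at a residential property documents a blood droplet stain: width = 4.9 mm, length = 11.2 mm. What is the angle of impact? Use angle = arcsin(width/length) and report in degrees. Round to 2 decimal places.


Blood spatter impact angle calculation:
width / length = 4.9 / 11.2 = 0.4375
angle = arcsin(0.4375)
angle = 25.94 degrees

25.94


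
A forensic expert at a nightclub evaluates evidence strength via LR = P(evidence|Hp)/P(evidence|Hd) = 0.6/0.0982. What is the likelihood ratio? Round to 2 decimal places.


Likelihood ratio calculation:
LR = P(E|Hp) / P(E|Hd)
LR = 0.6 / 0.0982
LR = 6.11

6.11


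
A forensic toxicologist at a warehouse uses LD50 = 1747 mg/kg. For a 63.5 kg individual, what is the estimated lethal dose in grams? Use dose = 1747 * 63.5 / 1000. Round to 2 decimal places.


Lethal dose calculation:
Lethal dose = LD50 * body_weight / 1000
= 1747 * 63.5 / 1000
= 110934.5 / 1000
= 110.93 g

110.93


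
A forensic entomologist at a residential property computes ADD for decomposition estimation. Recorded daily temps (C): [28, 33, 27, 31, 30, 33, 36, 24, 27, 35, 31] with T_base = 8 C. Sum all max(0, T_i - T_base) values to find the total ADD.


Computing ADD day by day:
Day 1: max(0, 28 - 8) = 20
Day 2: max(0, 33 - 8) = 25
Day 3: max(0, 27 - 8) = 19
Day 4: max(0, 31 - 8) = 23
Day 5: max(0, 30 - 8) = 22
Day 6: max(0, 33 - 8) = 25
Day 7: max(0, 36 - 8) = 28
Day 8: max(0, 24 - 8) = 16
Day 9: max(0, 27 - 8) = 19
Day 10: max(0, 35 - 8) = 27
Day 11: max(0, 31 - 8) = 23
Total ADD = 247

247


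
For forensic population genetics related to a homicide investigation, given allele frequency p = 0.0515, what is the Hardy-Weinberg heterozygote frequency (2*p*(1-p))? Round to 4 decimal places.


Hardy-Weinberg heterozygote frequency:
q = 1 - p = 1 - 0.0515 = 0.9485
2pq = 2 * 0.0515 * 0.9485 = 0.0977

0.0977


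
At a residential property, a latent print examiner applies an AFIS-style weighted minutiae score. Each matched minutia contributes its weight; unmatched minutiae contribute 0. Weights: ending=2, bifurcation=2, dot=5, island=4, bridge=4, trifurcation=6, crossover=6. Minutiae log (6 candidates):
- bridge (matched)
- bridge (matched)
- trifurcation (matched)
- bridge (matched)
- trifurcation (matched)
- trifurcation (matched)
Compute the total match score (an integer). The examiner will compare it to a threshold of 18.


Weighted minutiae match score:
  bridge: matched, +4 (running total 4)
  bridge: matched, +4 (running total 8)
  trifurcation: matched, +6 (running total 14)
  bridge: matched, +4 (running total 18)
  trifurcation: matched, +6 (running total 24)
  trifurcation: matched, +6 (running total 30)
Total score = 30
Threshold = 18; verdict = identification

30


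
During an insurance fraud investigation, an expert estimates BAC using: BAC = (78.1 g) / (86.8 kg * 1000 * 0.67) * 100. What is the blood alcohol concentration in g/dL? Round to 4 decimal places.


Applying the Widmark formula:
BAC = (dose_g / (body_wt * 1000 * r)) * 100
Denominator = 86.8 * 1000 * 0.67 = 58156
BAC = (78.1 / 58156) * 100
BAC = 0.1343 g/dL

0.1343


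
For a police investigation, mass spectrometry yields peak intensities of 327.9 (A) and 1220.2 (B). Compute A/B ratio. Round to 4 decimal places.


Spectral peak ratio:
Peak A = 327.9 counts
Peak B = 1220.2 counts
Ratio = 327.9 / 1220.2 = 0.2687

0.2687


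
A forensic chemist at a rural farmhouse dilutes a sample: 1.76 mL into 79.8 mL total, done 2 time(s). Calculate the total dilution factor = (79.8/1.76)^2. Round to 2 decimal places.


Dilution factor calculation:
Single dilution = V_total / V_sample = 79.8 / 1.76 ≈ 45.340909
Number of dilutions = 2
Total DF = (79.8 / 1.76)^2 (full precision, rounded at the end) = 2055.80

2055.80


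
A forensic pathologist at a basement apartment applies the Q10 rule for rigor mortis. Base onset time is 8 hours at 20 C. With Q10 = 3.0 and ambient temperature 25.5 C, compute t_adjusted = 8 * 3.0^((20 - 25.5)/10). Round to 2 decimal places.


Rigor mortis time adjustment:
Exponent = (T_ref - T_actual) / 10 = (20 - 25.5) / 10 = -0.55
Q10 factor = 3.0^-0.55 = 0.54649
t_adjusted = 8 * 0.54649 = 4.37 hours

4.37


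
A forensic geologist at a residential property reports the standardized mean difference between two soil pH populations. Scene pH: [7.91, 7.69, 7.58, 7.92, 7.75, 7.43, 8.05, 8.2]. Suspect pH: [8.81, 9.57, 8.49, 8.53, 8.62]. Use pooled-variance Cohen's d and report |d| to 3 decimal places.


Pooled-variance Cohen's d for soil pH comparison:
Scene mean = 62.53 / 8 = 7.81625
Suspect mean = 44.02 / 5 = 8.804
Scene sample variance s_s^2 = 0.063827
Suspect sample variance s_c^2 = 0.19858
Pooled variance = ((n_s-1)*s_s^2 + (n_c-1)*s_c^2) / (n_s + n_c - 2) = 0.112828
Pooled SD = sqrt(0.112828) = 0.335899
Mean difference = -0.98775
|d| = |-0.98775| / 0.335899 = 2.941

2.941


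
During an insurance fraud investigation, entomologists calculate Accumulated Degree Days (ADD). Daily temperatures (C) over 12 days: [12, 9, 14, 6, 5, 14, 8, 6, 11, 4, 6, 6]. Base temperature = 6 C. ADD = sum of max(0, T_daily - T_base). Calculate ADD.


Computing ADD day by day:
Day 1: max(0, 12 - 6) = 6
Day 2: max(0, 9 - 6) = 3
Day 3: max(0, 14 - 6) = 8
Day 4: max(0, 6 - 6) = 0
Day 5: max(0, 5 - 6) = 0
Day 6: max(0, 14 - 6) = 8
Day 7: max(0, 8 - 6) = 2
Day 8: max(0, 6 - 6) = 0
Day 9: max(0, 11 - 6) = 5
Day 10: max(0, 4 - 6) = 0
Day 11: max(0, 6 - 6) = 0
Day 12: max(0, 6 - 6) = 0
Total ADD = 32

32
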